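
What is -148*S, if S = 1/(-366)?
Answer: 74/183 ≈ 0.40437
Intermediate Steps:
S = -1/366 ≈ -0.0027322
-148*S = -148*(-1/366) = 74/183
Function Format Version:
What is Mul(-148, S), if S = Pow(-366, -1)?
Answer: Rational(74, 183) ≈ 0.40437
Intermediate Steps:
S = Rational(-1, 366) ≈ -0.0027322
Mul(-148, S) = Mul(-148, Rational(-1, 366)) = Rational(74, 183)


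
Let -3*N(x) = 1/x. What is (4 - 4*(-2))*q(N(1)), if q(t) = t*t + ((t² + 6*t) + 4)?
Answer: 80/3 ≈ 26.667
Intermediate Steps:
N(x) = -1/(3*x)
q(t) = 4 + 2*t² + 6*t (q(t) = t² + (4 + t² + 6*t) = 4 + 2*t² + 6*t)
(4 - 4*(-2))*q(N(1)) = (4 - 4*(-2))*(4 + 2*(-⅓/1)² + 6*(-⅓/1)) = (4 + 8)*(4 + 2*(-⅓*1)² + 6*(-⅓*1)) = 12*(4 + 2*(-⅓)² + 6*(-⅓)) = 12*(4 + 2*(⅑) - 2) = 12*(4 + 2/9 - 2) = 12*(20/9) = 80/3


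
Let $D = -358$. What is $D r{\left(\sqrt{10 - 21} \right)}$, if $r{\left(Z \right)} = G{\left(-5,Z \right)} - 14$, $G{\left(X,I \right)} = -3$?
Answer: $6086$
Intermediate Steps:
$r{\left(Z \right)} = -17$ ($r{\left(Z \right)} = -3 - 14 = -17$)
$D r{\left(\sqrt{10 - 21} \right)} = \left(-358\right) \left(-17\right) = 6086$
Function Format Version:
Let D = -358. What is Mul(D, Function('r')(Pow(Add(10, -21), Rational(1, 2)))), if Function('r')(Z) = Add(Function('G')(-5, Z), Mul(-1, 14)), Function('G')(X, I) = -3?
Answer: 6086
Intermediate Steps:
Function('r')(Z) = -17 (Function('r')(Z) = Add(-3, Mul(-1, 14)) = Add(-3, -14) = -17)
Mul(D, Function('r')(Pow(Add(10, -21), Rational(1, 2)))) = Mul(-358, -17) = 6086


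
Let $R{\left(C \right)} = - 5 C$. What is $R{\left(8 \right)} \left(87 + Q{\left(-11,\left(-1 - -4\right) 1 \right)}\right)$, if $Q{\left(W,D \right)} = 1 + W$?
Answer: $-3080$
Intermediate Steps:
$R{\left(8 \right)} \left(87 + Q{\left(-11,\left(-1 - -4\right) 1 \right)}\right) = \left(-5\right) 8 \left(87 + \left(1 - 11\right)\right) = - 40 \left(87 - 10\right) = \left(-40\right) 77 = -3080$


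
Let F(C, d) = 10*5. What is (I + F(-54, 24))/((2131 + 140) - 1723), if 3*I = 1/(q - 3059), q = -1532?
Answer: 688649/7547604 ≈ 0.091241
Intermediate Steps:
F(C, d) = 50
I = -1/13773 (I = 1/(3*(-1532 - 3059)) = (1/3)/(-4591) = (1/3)*(-1/4591) = -1/13773 ≈ -7.2606e-5)
(I + F(-54, 24))/((2131 + 140) - 1723) = (-1/13773 + 50)/((2131 + 140) - 1723) = 688649/(13773*(2271 - 1723)) = (688649/13773)/548 = (688649/13773)*(1/548) = 688649/7547604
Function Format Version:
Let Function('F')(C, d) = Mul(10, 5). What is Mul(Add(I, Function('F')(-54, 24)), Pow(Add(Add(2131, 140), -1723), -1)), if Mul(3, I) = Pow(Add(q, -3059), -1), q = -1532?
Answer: Rational(688649, 7547604) ≈ 0.091241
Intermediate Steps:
Function('F')(C, d) = 50
I = Rational(-1, 13773) (I = Mul(Rational(1, 3), Pow(Add(-1532, -3059), -1)) = Mul(Rational(1, 3), Pow(-4591, -1)) = Mul(Rational(1, 3), Rational(-1, 4591)) = Rational(-1, 13773) ≈ -7.2606e-5)
Mul(Add(I, Function('F')(-54, 24)), Pow(Add(Add(2131, 140), -1723), -1)) = Mul(Add(Rational(-1, 13773), 50), Pow(Add(Add(2131, 140), -1723), -1)) = Mul(Rational(688649, 13773), Pow(Add(2271, -1723), -1)) = Mul(Rational(688649, 13773), Pow(548, -1)) = Mul(Rational(688649, 13773), Rational(1, 548)) = Rational(688649, 7547604)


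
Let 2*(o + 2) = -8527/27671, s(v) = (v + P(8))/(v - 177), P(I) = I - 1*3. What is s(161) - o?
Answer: -1819849/221368 ≈ -8.2209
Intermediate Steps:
P(I) = -3 + I (P(I) = I - 3 = -3 + I)
s(v) = (5 + v)/(-177 + v) (s(v) = (v + (-3 + 8))/(v - 177) = (v + 5)/(-177 + v) = (5 + v)/(-177 + v))
o = -119211/55342 (o = -2 + (-8527/27671)/2 = -2 + (-8527*1/27671)/2 = -2 + (1/2)*(-8527/27671) = -2 - 8527/55342 = -119211/55342 ≈ -2.1541)
s(161) - o = (5 + 161)/(-177 + 161) - 1*(-119211/55342) = 166/(-16) + 119211/55342 = -1/16*166 + 119211/55342 = -83/8 + 119211/55342 = -1819849/221368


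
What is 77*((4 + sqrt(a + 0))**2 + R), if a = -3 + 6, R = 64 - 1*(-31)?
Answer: 8778 + 616*sqrt(3) ≈ 9844.9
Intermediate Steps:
R = 95 (R = 64 + 31 = 95)
a = 3
77*((4 + sqrt(a + 0))**2 + R) = 77*((4 + sqrt(3 + 0))**2 + 95) = 77*((4 + sqrt(3))**2 + 95) = 77*(95 + (4 + sqrt(3))**2) = 7315 + 77*(4 + sqrt(3))**2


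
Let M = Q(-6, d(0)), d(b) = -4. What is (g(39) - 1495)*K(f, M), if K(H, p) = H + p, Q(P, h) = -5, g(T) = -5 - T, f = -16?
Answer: 32319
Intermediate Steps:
M = -5
(g(39) - 1495)*K(f, M) = ((-5 - 1*39) - 1495)*(-16 - 5) = ((-5 - 39) - 1495)*(-21) = (-44 - 1495)*(-21) = -1539*(-21) = 32319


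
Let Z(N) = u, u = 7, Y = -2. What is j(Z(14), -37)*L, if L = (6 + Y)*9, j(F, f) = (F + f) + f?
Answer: -2412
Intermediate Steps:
Z(N) = 7
j(F, f) = F + 2*f
L = 36 (L = (6 - 2)*9 = 4*9 = 36)
j(Z(14), -37)*L = (7 + 2*(-37))*36 = (7 - 74)*36 = -67*36 = -2412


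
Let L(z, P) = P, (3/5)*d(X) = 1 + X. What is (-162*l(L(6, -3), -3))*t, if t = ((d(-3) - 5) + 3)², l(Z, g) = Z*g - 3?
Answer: -27648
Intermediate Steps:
d(X) = 5/3 + 5*X/3 (d(X) = 5*(1 + X)/3 = 5/3 + 5*X/3)
l(Z, g) = -3 + Z*g
t = 256/9 (t = (((5/3 + (5/3)*(-3)) - 5) + 3)² = (((5/3 - 5) - 5) + 3)² = ((-10/3 - 5) + 3)² = (-25/3 + 3)² = (-16/3)² = 256/9 ≈ 28.444)
(-162*l(L(6, -3), -3))*t = -162*(-3 - 3*(-3))*(256/9) = -162*(-3 + 9)*(256/9) = -162*6*(256/9) = -81*12*(256/9) = -972*256/9 = -27648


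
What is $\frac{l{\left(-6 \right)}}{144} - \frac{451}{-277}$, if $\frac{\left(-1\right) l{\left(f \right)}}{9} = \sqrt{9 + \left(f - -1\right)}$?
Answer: $\frac{3331}{2216} \approx 1.5032$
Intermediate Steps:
$l{\left(f \right)} = - 9 \sqrt{10 + f}$ ($l{\left(f \right)} = - 9 \sqrt{9 + \left(f - -1\right)} = - 9 \sqrt{9 + \left(f + 1\right)} = - 9 \sqrt{9 + \left(1 + f\right)} = - 9 \sqrt{10 + f}$)
$\frac{l{\left(-6 \right)}}{144} - \frac{451}{-277} = \frac{\left(-9\right) \sqrt{10 - 6}}{144} - \frac{451}{-277} = - 9 \sqrt{4} \cdot \frac{1}{144} - - \frac{451}{277} = \left(-9\right) 2 \cdot \frac{1}{144} + \frac{451}{277} = \left(-18\right) \frac{1}{144} + \frac{451}{277} = - \frac{1}{8} + \frac{451}{277} = \frac{3331}{2216}$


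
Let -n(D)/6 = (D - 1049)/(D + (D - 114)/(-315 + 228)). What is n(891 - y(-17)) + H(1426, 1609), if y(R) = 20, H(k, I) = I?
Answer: 30200024/18755 ≈ 1610.2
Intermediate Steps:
n(D) = -6*(-1049 + D)/(38/29 + 86*D/87) (n(D) = -6*(D - 1049)/(D + (D - 114)/(-315 + 228)) = -6*(-1049 + D)/(D + (-114 + D)/(-87)) = -6*(-1049 + D)/(D + (-114 + D)*(-1/87)) = -6*(-1049 + D)/(D + (38/29 - D/87)) = -6*(-1049 + D)/(38/29 + 86*D/87))
n(891 - y(-17)) + H(1426, 1609) = 261*(1049 - (891 - 1*20))/(57 + 43*(891 - 1*20)) + 1609 = 261*(1049 - (891 - 20))/(57 + 43*(891 - 20)) + 1609 = 261*(1049 - 1*871)/(57 + 43*871) + 1609 = 261*(1049 - 871)/(57 + 37453) + 1609 = 261*178/37510 + 1609 = 261*(1/37510)*178 + 1609 = 23229/18755 + 1609 = 30200024/18755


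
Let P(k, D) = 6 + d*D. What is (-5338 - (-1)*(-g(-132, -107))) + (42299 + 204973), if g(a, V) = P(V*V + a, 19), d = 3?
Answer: 241871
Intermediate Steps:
P(k, D) = 6 + 3*D
g(a, V) = 63 (g(a, V) = 6 + 3*19 = 6 + 57 = 63)
(-5338 - (-1)*(-g(-132, -107))) + (42299 + 204973) = (-5338 - (-1)*(-1*63)) + (42299 + 204973) = (-5338 - (-1)*(-63)) + 247272 = (-5338 - 1*63) + 247272 = (-5338 - 63) + 247272 = -5401 + 247272 = 241871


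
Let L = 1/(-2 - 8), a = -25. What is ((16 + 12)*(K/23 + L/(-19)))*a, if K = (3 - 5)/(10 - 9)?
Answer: 24990/437 ≈ 57.185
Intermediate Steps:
L = -1/10 (L = 1/(-10) = -1/10 ≈ -0.10000)
K = -2 (K = -2/1 = -2*1 = -2)
((16 + 12)*(K/23 + L/(-19)))*a = ((16 + 12)*(-2/23 - 1/10/(-19)))*(-25) = (28*(-2*1/23 - 1/10*(-1/19)))*(-25) = (28*(-2/23 + 1/190))*(-25) = (28*(-357/4370))*(-25) = -4998/2185*(-25) = 24990/437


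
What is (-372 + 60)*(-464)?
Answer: 144768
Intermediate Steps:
(-372 + 60)*(-464) = -312*(-464) = 144768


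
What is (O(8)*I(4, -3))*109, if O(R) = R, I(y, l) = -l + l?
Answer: 0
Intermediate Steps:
I(y, l) = 0
(O(8)*I(4, -3))*109 = (8*0)*109 = 0*109 = 0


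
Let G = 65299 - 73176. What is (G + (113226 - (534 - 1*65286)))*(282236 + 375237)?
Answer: 111836814773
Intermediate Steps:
G = -7877
(G + (113226 - (534 - 1*65286)))*(282236 + 375237) = (-7877 + (113226 - (534 - 1*65286)))*(282236 + 375237) = (-7877 + (113226 - (534 - 65286)))*657473 = (-7877 + (113226 - 1*(-64752)))*657473 = (-7877 + (113226 + 64752))*657473 = (-7877 + 177978)*657473 = 170101*657473 = 111836814773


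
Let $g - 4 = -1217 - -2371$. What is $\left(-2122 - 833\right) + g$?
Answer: $-1797$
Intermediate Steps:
$g = 1158$ ($g = 4 - -1154 = 4 + \left(-1217 + 2371\right) = 4 + 1154 = 1158$)
$\left(-2122 - 833\right) + g = \left(-2122 - 833\right) + 1158 = -2955 + 1158 = -1797$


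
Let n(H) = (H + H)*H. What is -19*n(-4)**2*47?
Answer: -914432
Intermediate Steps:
n(H) = 2*H**2 (n(H) = (2*H)*H = 2*H**2)
-19*n(-4)**2*47 = -19*(2*(-4)**2)**2*47 = -19*(2*16)**2*47 = -19*32**2*47 = -19*1024*47 = -19456*47 = -914432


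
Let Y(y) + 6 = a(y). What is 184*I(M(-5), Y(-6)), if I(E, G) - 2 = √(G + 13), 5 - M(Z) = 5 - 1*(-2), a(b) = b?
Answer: 552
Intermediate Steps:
M(Z) = -2 (M(Z) = 5 - (5 - 1*(-2)) = 5 - (5 + 2) = 5 - 1*7 = 5 - 7 = -2)
Y(y) = -6 + y
I(E, G) = 2 + √(13 + G) (I(E, G) = 2 + √(G + 13) = 2 + √(13 + G))
184*I(M(-5), Y(-6)) = 184*(2 + √(13 + (-6 - 6))) = 184*(2 + √(13 - 12)) = 184*(2 + √1) = 184*(2 + 1) = 184*3 = 552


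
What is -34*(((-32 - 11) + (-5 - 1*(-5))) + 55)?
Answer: -408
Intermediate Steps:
-34*(((-32 - 11) + (-5 - 1*(-5))) + 55) = -34*((-43 + (-5 + 5)) + 55) = -34*((-43 + 0) + 55) = -34*(-43 + 55) = -34*12 = -408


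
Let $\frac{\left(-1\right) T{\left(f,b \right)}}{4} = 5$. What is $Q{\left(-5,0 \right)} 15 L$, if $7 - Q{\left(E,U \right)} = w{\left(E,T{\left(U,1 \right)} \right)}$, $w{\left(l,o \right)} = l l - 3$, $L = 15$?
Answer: $-3375$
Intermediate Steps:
$T{\left(f,b \right)} = -20$ ($T{\left(f,b \right)} = \left(-4\right) 5 = -20$)
$w{\left(l,o \right)} = -3 + l^{2}$ ($w{\left(l,o \right)} = l^{2} - 3 = -3 + l^{2}$)
$Q{\left(E,U \right)} = 10 - E^{2}$ ($Q{\left(E,U \right)} = 7 - \left(-3 + E^{2}\right) = 10 - E^{2}$)
$Q{\left(-5,0 \right)} 15 L = \left(10 - \left(-5\right)^{2}\right) 15 \cdot 15 = \left(10 - 25\right) 225 = \left(-15\right) 225 = -3375$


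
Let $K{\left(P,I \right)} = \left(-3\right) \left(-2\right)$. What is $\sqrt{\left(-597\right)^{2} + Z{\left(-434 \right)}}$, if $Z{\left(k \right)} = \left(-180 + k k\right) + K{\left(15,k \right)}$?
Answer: $\sqrt{544591} \approx 737.96$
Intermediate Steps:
$K{\left(P,I \right)} = 6$
$Z{\left(k \right)} = -174 + k^{2}$ ($Z{\left(k \right)} = \left(-180 + k k\right) + 6 = \left(-180 + k^{2}\right) + 6 = -174 + k^{2}$)
$\sqrt{\left(-597\right)^{2} + Z{\left(-434 \right)}} = \sqrt{\left(-597\right)^{2} - \left(174 - \left(-434\right)^{2}\right)} = \sqrt{356409 + \left(-174 + 188356\right)} = \sqrt{356409 + 188182} = \sqrt{544591}$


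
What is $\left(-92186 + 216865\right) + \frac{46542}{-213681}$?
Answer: $\frac{8880495619}{71227} \approx 1.2468 \cdot 10^{5}$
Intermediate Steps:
$\left(-92186 + 216865\right) + \frac{46542}{-213681} = 124679 + 46542 \left(- \frac{1}{213681}\right) = 124679 - \frac{15514}{71227} = \frac{8880495619}{71227}$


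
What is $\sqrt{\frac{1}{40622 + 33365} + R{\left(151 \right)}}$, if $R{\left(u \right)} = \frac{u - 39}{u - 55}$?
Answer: $\frac{\sqrt{229913862630}}{443922} \approx 1.0801$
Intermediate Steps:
$R{\left(u \right)} = \frac{-39 + u}{-55 + u}$
$\sqrt{\frac{1}{40622 + 33365} + R{\left(151 \right)}} = \sqrt{\frac{1}{40622 + 33365} + \frac{-39 + 151}{-55 + 151}} = \sqrt{\frac{1}{73987} + \frac{1}{96} \cdot 112} = \sqrt{\frac{1}{73987} + \frac{7}{6}} = \sqrt{\frac{517915}{443922}} = \frac{\sqrt{229913862630}}{443922}$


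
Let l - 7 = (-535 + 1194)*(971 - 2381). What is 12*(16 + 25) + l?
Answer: -928691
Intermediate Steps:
l = -929183 (l = 7 + (-535 + 1194)*(971 - 2381) = 7 + 659*(-1410) = 7 - 929190 = -929183)
12*(16 + 25) + l = 12*(16 + 25) - 929183 = 12*41 - 929183 = 492 - 929183 = -928691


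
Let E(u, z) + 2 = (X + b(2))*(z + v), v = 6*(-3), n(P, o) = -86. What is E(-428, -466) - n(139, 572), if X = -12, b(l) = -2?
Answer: 6860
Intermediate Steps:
v = -18
E(u, z) = 250 - 14*z (E(u, z) = -2 + (-12 - 2)*(z - 18) = -2 - 14*(-18 + z) = -2 + (252 - 14*z) = 250 - 14*z)
E(-428, -466) - n(139, 572) = (250 - 14*(-466)) - 1*(-86) = (250 + 6524) + 86 = 6774 + 86 = 6860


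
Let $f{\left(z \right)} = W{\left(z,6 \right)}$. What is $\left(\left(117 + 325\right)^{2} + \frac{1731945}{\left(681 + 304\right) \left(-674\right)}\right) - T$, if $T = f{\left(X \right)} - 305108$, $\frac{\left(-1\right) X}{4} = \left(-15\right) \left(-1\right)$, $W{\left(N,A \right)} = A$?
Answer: $\frac{66450528159}{132778} \approx 5.0046 \cdot 10^{5}$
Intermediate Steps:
$X = -60$ ($X = - 4 \left(\left(-15\right) \left(-1\right)\right) = \left(-4\right) 15 = -60$)
$f{\left(z \right)} = 6$
$T = -305102$ ($T = 6 - 305108 = -305102$)
$\left(\left(117 + 325\right)^{2} + \frac{1731945}{\left(681 + 304\right) \left(-674\right)}\right) - T = \left(\left(117 + 325\right)^{2} + \frac{1731945}{\left(681 + 304\right) \left(-674\right)}\right) - -305102 = \left(442^{2} + \frac{1731945}{985 \left(-674\right)}\right) + 305102 = \left(195364 + \frac{1731945}{-663890}\right) + 305102 = \left(195364 + 1731945 \left(- \frac{1}{663890}\right)\right) + 305102 = \left(195364 - \frac{346389}{132778}\right) + 305102 = \frac{25939694803}{132778} + 305102 = \frac{66450528159}{132778}$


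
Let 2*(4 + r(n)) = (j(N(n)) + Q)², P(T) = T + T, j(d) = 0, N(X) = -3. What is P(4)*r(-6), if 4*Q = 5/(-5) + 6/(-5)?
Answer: -3079/100 ≈ -30.790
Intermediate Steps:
P(T) = 2*T
Q = -11/20 (Q = (5/(-5) + 6/(-5))/4 = (5*(-⅕) + 6*(-⅕))/4 = (-1 - 6/5)/4 = (¼)*(-11/5) = -11/20 ≈ -0.55000)
r(n) = -3079/800 (r(n) = -4 + (0 - 11/20)²/2 = -4 + (-11/20)²/2 = -4 + (½)*(121/400) = -4 + 121/800 = -3079/800)
P(4)*r(-6) = (2*4)*(-3079/800) = 8*(-3079/800) = -3079/100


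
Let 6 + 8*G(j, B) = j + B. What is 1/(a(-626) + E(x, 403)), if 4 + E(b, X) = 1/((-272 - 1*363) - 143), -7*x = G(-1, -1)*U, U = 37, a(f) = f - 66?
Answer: -778/541489 ≈ -0.0014368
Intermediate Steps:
a(f) = -66 + f
G(j, B) = -3/4 + B/8 + j/8 (G(j, B) = -3/4 + (j + B)/8 = -3/4 + (B + j)/8 = -3/4 + (B/8 + j/8) = -3/4 + B/8 + j/8)
x = 37/7 (x = -(-3/4 + (1/8)*(-1) + (1/8)*(-1))*37/7 = -(-3/4 - 1/8 - 1/8)*37/7 = -(-1)*37/7 = -1/7*(-37) = 37/7 ≈ 5.2857)
E(b, X) = -3113/778 (E(b, X) = -4 + 1/((-272 - 1*363) - 143) = -4 + 1/((-272 - 363) - 143) = -4 + 1/(-635 - 143) = -4 + 1/(-778) = -4 - 1/778 = -3113/778)
1/(a(-626) + E(x, 403)) = 1/((-66 - 626) - 3113/778) = 1/(-692 - 3113/778) = 1/(-541489/778) = -778/541489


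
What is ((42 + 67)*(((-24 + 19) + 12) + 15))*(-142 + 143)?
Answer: 2398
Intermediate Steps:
((42 + 67)*(((-24 + 19) + 12) + 15))*(-142 + 143) = (109*((-5 + 12) + 15))*1 = (109*(7 + 15))*1 = (109*22)*1 = 2398*1 = 2398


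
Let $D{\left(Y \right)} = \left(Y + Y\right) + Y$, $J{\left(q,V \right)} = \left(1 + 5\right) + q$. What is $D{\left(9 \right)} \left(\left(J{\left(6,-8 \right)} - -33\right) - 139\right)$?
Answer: $-2538$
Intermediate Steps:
$J{\left(q,V \right)} = 6 + q$
$D{\left(Y \right)} = 3 Y$ ($D{\left(Y \right)} = 2 Y + Y = 3 Y$)
$D{\left(9 \right)} \left(\left(J{\left(6,-8 \right)} - -33\right) - 139\right) = 3 \cdot 9 \left(\left(\left(6 + 6\right) - -33\right) - 139\right) = 27 \left(\left(12 + 33\right) - 139\right) = 27 \left(45 - 139\right) = 27 \left(-94\right) = -2538$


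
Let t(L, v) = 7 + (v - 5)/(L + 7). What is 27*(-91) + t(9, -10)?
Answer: -39215/16 ≈ -2450.9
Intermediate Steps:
t(L, v) = 7 + (-5 + v)/(7 + L)
27*(-91) + t(9, -10) = 27*(-91) + (44 - 10 + 7*9)/(7 + 9) = -2457 + (44 - 10 + 63)/16 = -2457 + (1/16)*97 = -2457 + 97/16 = -39215/16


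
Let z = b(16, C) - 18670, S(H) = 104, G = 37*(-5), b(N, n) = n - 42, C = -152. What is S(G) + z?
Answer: -18760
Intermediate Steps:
b(N, n) = -42 + n
G = -185
z = -18864 (z = (-42 - 152) - 18670 = -194 - 18670 = -18864)
S(G) + z = 104 - 18864 = -18760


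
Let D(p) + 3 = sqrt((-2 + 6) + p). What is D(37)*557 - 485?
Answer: -2156 + 557*sqrt(41) ≈ 1410.5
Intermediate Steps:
D(p) = -3 + sqrt(4 + p) (D(p) = -3 + sqrt((-2 + 6) + p) = -3 + sqrt(4 + p))
D(37)*557 - 485 = (-3 + sqrt(4 + 37))*557 - 485 = (-3 + sqrt(41))*557 - 485 = (-1671 + 557*sqrt(41)) - 485 = -2156 + 557*sqrt(41)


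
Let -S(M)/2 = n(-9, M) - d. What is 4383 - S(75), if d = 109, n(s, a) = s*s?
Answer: 4327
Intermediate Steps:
n(s, a) = s²
S(M) = 56 (S(M) = -2*((-9)² - 1*109) = -2*(81 - 109) = -2*(-28) = 56)
4383 - S(75) = 4383 - 1*56 = 4383 - 56 = 4327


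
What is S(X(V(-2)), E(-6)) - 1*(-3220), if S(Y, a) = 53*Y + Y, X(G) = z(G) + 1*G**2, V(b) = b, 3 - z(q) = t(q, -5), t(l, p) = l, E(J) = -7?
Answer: 3706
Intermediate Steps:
z(q) = 3 - q
X(G) = 3 + G**2 - G (X(G) = (3 - G) + 1*G**2 = (3 - G) + G**2 = 3 + G**2 - G)
S(Y, a) = 54*Y
S(X(V(-2)), E(-6)) - 1*(-3220) = 54*(3 + (-2)**2 - 1*(-2)) - 1*(-3220) = 54*(3 + 4 + 2) + 3220 = 54*9 + 3220 = 486 + 3220 = 3706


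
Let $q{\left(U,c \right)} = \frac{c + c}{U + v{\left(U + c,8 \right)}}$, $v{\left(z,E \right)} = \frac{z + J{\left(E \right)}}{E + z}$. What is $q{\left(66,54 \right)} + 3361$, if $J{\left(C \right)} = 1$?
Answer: $\frac{28814233}{8569} \approx 3362.6$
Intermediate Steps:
$v{\left(z,E \right)} = \frac{1 + z}{E + z}$ ($v{\left(z,E \right)} = \frac{z + 1}{E + z} = \frac{1 + z}{E + z}$)
$q{\left(U,c \right)} = \frac{2 c}{U + \frac{1 + U + c}{8 + U + c}}$ ($q{\left(U,c \right)} = \frac{c + c}{U + \frac{1 + \left(U + c\right)}{8 + \left(U + c\right)}} = \frac{2 c}{U + \frac{1 + U + c}{8 + U + c}}$)
$q{\left(66,54 \right)} + 3361 = 2 \cdot 54 \frac{1}{1 + 66 + 54 + 66 \left(8 + 66 + 54\right)} \left(8 + 66 + 54\right) + 3361 = 2 \cdot 54 \frac{1}{1 + 66 + 54 + 66 \cdot 128} \cdot 128 + 3361 = 2 \cdot 54 \frac{1}{1 + 66 + 54 + 8448} \cdot 128 + 3361 = 2 \cdot 54 \cdot \frac{1}{8569} \cdot 128 + 3361 = \frac{13824}{8569} + 3361 = \frac{28814233}{8569}$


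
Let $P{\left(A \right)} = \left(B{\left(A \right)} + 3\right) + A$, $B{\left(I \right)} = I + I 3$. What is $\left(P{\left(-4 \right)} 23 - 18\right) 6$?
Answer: $-2454$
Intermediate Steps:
$B{\left(I \right)} = 4 I$ ($B{\left(I \right)} = I + 3 I = 4 I$)
$P{\left(A \right)} = 3 + 5 A$ ($P{\left(A \right)} = \left(4 A + 3\right) + A = \left(3 + 4 A\right) + A = 3 + 5 A$)
$\left(P{\left(-4 \right)} 23 - 18\right) 6 = \left(\left(3 + 5 \left(-4\right)\right) 23 - 18\right) 6 = \left(\left(3 - 20\right) 23 - 18\right) 6 = \left(\left(-17\right) 23 - 18\right) 6 = \left(-391 - 18\right) 6 = \left(-409\right) 6 = -2454$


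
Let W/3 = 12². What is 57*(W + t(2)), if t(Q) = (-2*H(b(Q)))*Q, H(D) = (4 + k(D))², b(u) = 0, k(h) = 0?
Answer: 20976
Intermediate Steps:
W = 432 (W = 3*12² = 3*144 = 432)
H(D) = 16 (H(D) = (4 + 0)² = 4² = 16)
t(Q) = -32*Q (t(Q) = (-2*16)*Q = -32*Q)
57*(W + t(2)) = 57*(432 - 32*2) = 57*(432 - 64) = 57*368 = 20976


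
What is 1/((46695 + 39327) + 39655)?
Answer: 1/125677 ≈ 7.9569e-6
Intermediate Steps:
1/((46695 + 39327) + 39655) = 1/(86022 + 39655) = 1/125677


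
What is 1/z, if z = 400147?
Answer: 1/400147 ≈ 2.4991e-6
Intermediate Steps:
1/z = 1/400147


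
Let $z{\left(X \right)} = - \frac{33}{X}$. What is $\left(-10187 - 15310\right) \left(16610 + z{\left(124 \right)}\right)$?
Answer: $- \frac{52513799679}{124} \approx -4.235 \cdot 10^{8}$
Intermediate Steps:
$\left(-10187 - 15310\right) \left(16610 + z{\left(124 \right)}\right) = \left(-10187 - 15310\right) \left(16610 - \frac{33}{124}\right) = - 25497 \left(16610 - \frac{33}{124}\right) = \left(-25497\right) \frac{2059607}{124} = - \frac{52513799679}{124}$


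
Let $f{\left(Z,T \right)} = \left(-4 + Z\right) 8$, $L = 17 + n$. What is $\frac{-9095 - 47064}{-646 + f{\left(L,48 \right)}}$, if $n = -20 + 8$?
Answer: $\frac{56159}{638} \approx 88.024$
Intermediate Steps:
$n = -12$
$L = 5$ ($L = 17 - 12 = 5$)
$f{\left(Z,T \right)} = -32 + 8 Z$
$\frac{-9095 - 47064}{-646 + f{\left(L,48 \right)}} = \frac{-9095 - 47064}{-646 + \left(-32 + 8 \cdot 5\right)} = - \frac{56159}{-646 + \left(-32 + 40\right)} = - \frac{56159}{-646 + 8} = - \frac{56159}{-638} = \left(-56159\right) \left(- \frac{1}{638}\right) = \frac{56159}{638}$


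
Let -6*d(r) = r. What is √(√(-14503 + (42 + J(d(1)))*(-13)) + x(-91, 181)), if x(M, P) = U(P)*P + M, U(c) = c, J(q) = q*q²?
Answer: √(1176120 + I*√19503426)/6 ≈ 180.75 + 0.33935*I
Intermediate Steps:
d(r) = -r/6
J(q) = q³
x(M, P) = M + P² (x(M, P) = P*P + M = P² + M = M + P²)
√(√(-14503 + (42 + J(d(1)))*(-13)) + x(-91, 181)) = √(√(-14503 + (42 + (-⅙*1)³)*(-13)) + (-91 + 181²)) = √(√(-14503 + (42 + (-⅙)³)*(-13)) + (-91 + 32761)) = √(√(-14503 + (42 - 1/216)*(-13)) + 32670) = √(√(-14503 + (9071/216)*(-13)) + 32670) = √(√(-14503 - 117923/216) + 32670) = √(√(-3250571/216) + 32670) = √(I*√19503426/36 + 32670) = √(32670 + I*√19503426/36)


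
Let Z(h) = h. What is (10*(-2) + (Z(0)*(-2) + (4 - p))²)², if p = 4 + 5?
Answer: 25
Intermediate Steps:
p = 9
(10*(-2) + (Z(0)*(-2) + (4 - p))²)² = (10*(-2) + (0*(-2) + (4 - 1*9))²)² = (-20 + (0 + (4 - 9))²)² = (-20 + (0 - 5)²)² = (-20 + (-5)²)² = (-20 + 25)² = 5² = 25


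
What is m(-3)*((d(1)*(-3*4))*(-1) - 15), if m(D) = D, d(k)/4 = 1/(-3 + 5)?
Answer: -27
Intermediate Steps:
d(k) = 2 (d(k) = 4/(-3 + 5) = 4/2 = 4*(½) = 2)
m(-3)*((d(1)*(-3*4))*(-1) - 15) = -3*((2*(-3*4))*(-1) - 15) = -3*((2*(-12))*(-1) - 15) = -3*(-24*(-1) - 15) = -3*(24 - 15) = -3*9 = -27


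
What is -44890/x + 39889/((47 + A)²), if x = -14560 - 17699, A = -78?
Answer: 1329918541/31000899 ≈ 42.899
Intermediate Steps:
x = -32259
-44890/x + 39889/((47 + A)²) = -44890/(-32259) + 39889/((47 - 78)²) = -44890*(-1/32259) + 39889/((-31)²) = 44890/32259 + 39889/961 = 1329918541/31000899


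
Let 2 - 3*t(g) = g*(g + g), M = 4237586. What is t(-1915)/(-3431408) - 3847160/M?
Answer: -88783048347/454402703159 ≈ -0.19538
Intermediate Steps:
t(g) = 2/3 - 2*g**2/3 (t(g) = 2/3 - g*(g + g)/3 = 2/3 - g*2*g/3 = 2/3 - 2*g**2/3)
t(-1915)/(-3431408) - 3847160/M = (2/3 - 2/3*(-1915)**2)/(-3431408) - 3847160/4237586 = (2/3 - 2/3*3667225)*(-1/3431408) - 3847160*1/4237586 = (2/3 - 7334450/3)*(-1/3431408) - 1923580/2118793 = -2444816*(-1/3431408) - 1923580/2118793 = 152801/214463 - 1923580/2118793 = -88783048347/454402703159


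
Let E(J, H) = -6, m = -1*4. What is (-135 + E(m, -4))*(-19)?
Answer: 2679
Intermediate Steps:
m = -4
(-135 + E(m, -4))*(-19) = (-135 - 6)*(-19) = -141*(-19) = 2679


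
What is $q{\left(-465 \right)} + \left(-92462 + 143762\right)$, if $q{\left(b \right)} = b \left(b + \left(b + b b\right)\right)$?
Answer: $-100060875$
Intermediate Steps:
$q{\left(b \right)} = b \left(b^{2} + 2 b\right)$ ($q{\left(b \right)} = b \left(b + \left(b + b^{2}\right)\right) = b \left(b^{2} + 2 b\right)$)
$q{\left(-465 \right)} + \left(-92462 + 143762\right) = \left(-465\right)^{2} \left(2 - 465\right) + \left(-92462 + 143762\right) = 216225 \left(-463\right) + 51300 = -100112175 + 51300 = -100060875$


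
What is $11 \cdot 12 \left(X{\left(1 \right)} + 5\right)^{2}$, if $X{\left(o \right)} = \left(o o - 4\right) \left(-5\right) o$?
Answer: $52800$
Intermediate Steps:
$X{\left(o \right)} = o \left(20 - 5 o^{2}\right)$ ($X{\left(o \right)} = \left(o^{2} - 4\right) \left(-5\right) o = \left(-4 + o^{2}\right) \left(-5\right) o = \left(20 - 5 o^{2}\right) o = o \left(20 - 5 o^{2}\right)$)
$11 \cdot 12 \left(X{\left(1 \right)} + 5\right)^{2} = 11 \cdot 12 \left(5 \cdot 1 \left(4 - 1^{2}\right) + 5\right)^{2} = 132 \left(5 \cdot 1 \left(4 - 1\right) + 5\right)^{2} = 132 \left(5 \cdot 1 \cdot 3 + 5\right)^{2} = 132 \left(15 + 5\right)^{2} = 132 \cdot 20^{2} = 132 \cdot 400 = 52800$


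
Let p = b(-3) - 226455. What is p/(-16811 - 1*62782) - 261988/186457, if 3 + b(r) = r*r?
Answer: 7123530103/4946890667 ≈ 1.4400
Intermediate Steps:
b(r) = -3 + r² (b(r) = -3 + r*r = -3 + r²)
p = -226449 (p = (-3 + (-3)²) - 226455 = (-3 + 9) - 226455 = 6 - 226455 = -226449)
p/(-16811 - 1*62782) - 261988/186457 = -226449/(-16811 - 1*62782) - 261988/186457 = -226449/(-16811 - 62782) - 261988*1/186457 = -226449/(-79593) - 261988/186457 = -226449*(-1/79593) - 261988/186457 = 75483/26531 - 261988/186457 = 7123530103/4946890667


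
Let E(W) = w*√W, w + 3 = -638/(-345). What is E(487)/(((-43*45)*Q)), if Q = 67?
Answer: 397*√487/44727525 ≈ 0.00019588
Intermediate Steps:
w = -397/345 (w = -3 - 638/(-345) = -3 - 638*(-1/345) = -3 + 638/345 = -397/345 ≈ -1.1507)
E(W) = -397*√W/345
E(487)/(((-43*45)*Q)) = (-397*√487/345)/((-43*45*67)) = (-397*√487/345)/((-1935*67)) = -397*√487/345/(-129645) = -397*√487/345*(-1/129645) = 397*√487/44727525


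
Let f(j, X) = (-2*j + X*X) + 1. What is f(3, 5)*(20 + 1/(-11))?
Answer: 4380/11 ≈ 398.18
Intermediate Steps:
f(j, X) = 1 + X² - 2*j (f(j, X) = (-2*j + X²) + 1 = (X² - 2*j) + 1 = 1 + X² - 2*j)
f(3, 5)*(20 + 1/(-11)) = (1 + 5² - 2*3)*(20 + 1/(-11)) = (1 + 25 - 6)*(20 - 1/11) = 20*(219/11) = 4380/11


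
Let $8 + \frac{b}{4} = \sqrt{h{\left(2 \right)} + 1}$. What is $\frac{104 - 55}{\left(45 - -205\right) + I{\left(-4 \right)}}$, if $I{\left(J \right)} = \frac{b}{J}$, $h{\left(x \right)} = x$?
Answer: $\frac{4214}{22187} + \frac{49 \sqrt{3}}{66561} \approx 0.19121$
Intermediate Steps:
$b = -32 + 4 \sqrt{3}$ ($b = -32 + 4 \sqrt{2 + 1} = -32 + 4 \sqrt{3} \approx -25.072$)
$I{\left(J \right)} = \frac{-32 + 4 \sqrt{3}}{J}$
$\frac{104 - 55}{\left(45 - -205\right) + I{\left(-4 \right)}} = \frac{104 - 55}{\left(45 - -205\right) + \frac{4 \left(-8 + \sqrt{3}\right)}{-4}} = \frac{49}{\left(45 + 205\right) + 4 \left(- \frac{1}{4}\right) \left(-8 + \sqrt{3}\right)} = \frac{49}{250 + \left(8 - \sqrt{3}\right)} = \frac{49}{258 - \sqrt{3}}$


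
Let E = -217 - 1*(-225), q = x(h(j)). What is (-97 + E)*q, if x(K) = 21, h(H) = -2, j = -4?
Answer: -1869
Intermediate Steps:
q = 21
E = 8 (E = -217 + 225 = 8)
(-97 + E)*q = (-97 + 8)*21 = -89*21 = -1869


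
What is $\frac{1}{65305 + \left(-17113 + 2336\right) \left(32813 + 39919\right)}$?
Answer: $- \frac{1}{1074695459} \approx -9.305 \cdot 10^{-10}$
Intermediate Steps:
$\frac{1}{65305 + \left(-17113 + 2336\right) \left(32813 + 39919\right)} = \frac{1}{65305 - 1074760764} = \frac{1}{-1074695459} = - \frac{1}{1074695459}$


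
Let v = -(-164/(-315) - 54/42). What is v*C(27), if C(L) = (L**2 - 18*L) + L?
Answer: 1446/7 ≈ 206.57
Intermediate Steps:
C(L) = L**2 - 17*L
v = 241/315 (v = -(-164*(-1/315) - 54*1/42) = -(164/315 - 9/7) = -1*(-241/315) = 241/315 ≈ 0.76508)
v*C(27) = 241*(27*(-17 + 27))/315 = 241*(27*10)/315 = (241/315)*270 = 1446/7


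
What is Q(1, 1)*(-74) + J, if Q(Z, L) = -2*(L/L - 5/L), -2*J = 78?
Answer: -631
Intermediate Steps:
J = -39 (J = -½*78 = -39)
Q(Z, L) = -2 + 10/L (Q(Z, L) = -2*(1 - 5/L) = -2 + 10/L)
Q(1, 1)*(-74) + J = (-2 + 10/1)*(-74) - 39 = (-2 + 10*1)*(-74) - 39 = (-2 + 10)*(-74) - 39 = 8*(-74) - 39 = -592 - 39 = -631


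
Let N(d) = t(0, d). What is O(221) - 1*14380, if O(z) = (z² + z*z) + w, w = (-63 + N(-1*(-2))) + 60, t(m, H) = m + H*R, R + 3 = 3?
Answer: 83299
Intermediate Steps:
R = 0 (R = -3 + 3 = 0)
t(m, H) = m (t(m, H) = m + H*0 = m + 0 = m)
N(d) = 0
w = -3 (w = (-63 + 0) + 60 = -63 + 60 = -3)
O(z) = -3 + 2*z² (O(z) = (z² + z*z) - 3 = (z² + z²) - 3 = 2*z² - 3 = -3 + 2*z²)
O(221) - 1*14380 = (-3 + 2*221²) - 1*14380 = (-3 + 2*48841) - 14380 = (-3 + 97682) - 14380 = 97679 - 14380 = 83299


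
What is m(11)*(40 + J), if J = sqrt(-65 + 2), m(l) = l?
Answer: 440 + 33*I*sqrt(7) ≈ 440.0 + 87.31*I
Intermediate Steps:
J = 3*I*sqrt(7) (J = sqrt(-63) = 3*I*sqrt(7) ≈ 7.9373*I)
m(11)*(40 + J) = 11*(40 + 3*I*sqrt(7)) = 440 + 33*I*sqrt(7)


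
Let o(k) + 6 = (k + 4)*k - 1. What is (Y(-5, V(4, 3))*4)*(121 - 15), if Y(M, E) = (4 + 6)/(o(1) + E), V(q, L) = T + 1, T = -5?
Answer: -2120/3 ≈ -706.67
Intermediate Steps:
o(k) = -7 + k*(4 + k) (o(k) = -6 + ((k + 4)*k - 1) = -6 + ((4 + k)*k - 1) = -6 + (k*(4 + k) - 1) = -6 + (-1 + k*(4 + k)) = -7 + k*(4 + k))
V(q, L) = -4 (V(q, L) = -5 + 1 = -4)
Y(M, E) = 10/(-2 + E) (Y(M, E) = (4 + 6)/((-7 + 1**2 + 4*1) + E) = 10/((-7 + 1 + 4) + E) = 10/(-2 + E))
(Y(-5, V(4, 3))*4)*(121 - 15) = ((10/(-2 - 4))*4)*(121 - 15) = ((10/(-6))*4)*106 = ((10*(-1/6))*4)*106 = -5/3*4*106 = -20/3*106 = -2120/3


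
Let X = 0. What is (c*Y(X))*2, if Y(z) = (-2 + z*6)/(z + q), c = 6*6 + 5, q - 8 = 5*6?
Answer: -82/19 ≈ -4.3158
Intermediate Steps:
q = 38 (q = 8 + 5*6 = 8 + 30 = 38)
c = 41 (c = 36 + 5 = 41)
Y(z) = (-2 + 6*z)/(38 + z) (Y(z) = (-2 + z*6)/(z + 38) = (-2 + 6*z)/(38 + z))
(c*Y(X))*2 = (41*(2*(-1 + 3*0)/(38 + 0)))*2 = (41*(2*(-1 + 0)/38))*2 = (41*(2*(1/38)*(-1)))*2 = (41*(-1/19))*2 = -41/19*2 = -82/19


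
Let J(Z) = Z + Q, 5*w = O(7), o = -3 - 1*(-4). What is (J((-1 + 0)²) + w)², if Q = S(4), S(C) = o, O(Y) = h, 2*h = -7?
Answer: 169/100 ≈ 1.6900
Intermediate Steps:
h = -7/2 (h = (½)*(-7) = -7/2 ≈ -3.5000)
O(Y) = -7/2
o = 1 (o = -3 + 4 = 1)
S(C) = 1
w = -7/10 (w = (⅕)*(-7/2) = -7/10 ≈ -0.70000)
Q = 1
J(Z) = 1 + Z (J(Z) = Z + 1 = 1 + Z)
(J((-1 + 0)²) + w)² = ((1 + (-1 + 0)²) - 7/10)² = ((1 + (-1)²) - 7/10)² = ((1 + 1) - 7/10)² = (2 - 7/10)² = (13/10)² = 169/100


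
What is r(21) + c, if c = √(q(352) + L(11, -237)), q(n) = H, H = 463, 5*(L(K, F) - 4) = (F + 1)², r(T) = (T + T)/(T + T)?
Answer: 1 + √290155/5 ≈ 108.73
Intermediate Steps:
r(T) = 1 (r(T) = (2*T)/((2*T)) = (2*T)*(1/(2*T)) = 1)
L(K, F) = 4 + (1 + F)²/5 (L(K, F) = 4 + (F + 1)²/5 = 4 + (1 + F)²/5)
q(n) = 463
c = √290155/5 (c = √(463 + (4 + (1 - 237)²/5)) = √(463 + (4 + (⅕)*(-236)²)) = √(463 + (4 + (⅕)*55696)) = √(463 + (4 + 55696/5)) = √(463 + 55716/5) = √(58031/5) = √290155/5 ≈ 107.73)
r(21) + c = 1 + √290155/5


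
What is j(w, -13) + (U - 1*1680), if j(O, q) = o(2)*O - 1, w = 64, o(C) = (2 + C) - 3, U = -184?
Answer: -1801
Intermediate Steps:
o(C) = -1 + C
j(O, q) = -1 + O (j(O, q) = (-1 + 2)*O - 1 = 1*O - 1 = O - 1 = -1 + O)
j(w, -13) + (U - 1*1680) = (-1 + 64) + (-184 - 1*1680) = 63 + (-184 - 1680) = 63 - 1864 = -1801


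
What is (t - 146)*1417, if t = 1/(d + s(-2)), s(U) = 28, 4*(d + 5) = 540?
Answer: -32685939/158 ≈ -2.0687e+5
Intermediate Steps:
d = 130 (d = -5 + (1/4)*540 = -5 + 135 = 130)
t = 1/158 (t = 1/(130 + 28) = 1/158 ≈ 0.0063291)
(t - 146)*1417 = (1/158 - 146)*1417 = -23067/158*1417 = -32685939/158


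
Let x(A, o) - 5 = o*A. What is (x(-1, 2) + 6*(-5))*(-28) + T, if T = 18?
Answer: 774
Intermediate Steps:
x(A, o) = 5 + A*o (x(A, o) = 5 + o*A = 5 + A*o)
(x(-1, 2) + 6*(-5))*(-28) + T = ((5 - 1*2) + 6*(-5))*(-28) + 18 = ((5 - 2) - 30)*(-28) + 18 = (3 - 30)*(-28) + 18 = -27*(-28) + 18 = 756 + 18 = 774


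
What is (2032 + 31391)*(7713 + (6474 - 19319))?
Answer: -171526836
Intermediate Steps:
(2032 + 31391)*(7713 + (6474 - 19319)) = 33423*(7713 - 12845) = 33423*(-5132) = -171526836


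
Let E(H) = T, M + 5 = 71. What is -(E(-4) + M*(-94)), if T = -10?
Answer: 6214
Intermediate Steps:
M = 66 (M = -5 + 71 = 66)
E(H) = -10
-(E(-4) + M*(-94)) = -(-10 + 66*(-94)) = -(-10 - 6204) = -1*(-6214) = 6214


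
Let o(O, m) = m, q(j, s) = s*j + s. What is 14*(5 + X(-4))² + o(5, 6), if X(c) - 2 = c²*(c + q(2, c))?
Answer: 868020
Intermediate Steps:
q(j, s) = s + j*s (q(j, s) = j*s + s = s + j*s)
X(c) = 2 + 4*c³ (X(c) = 2 + c²*(c + c*(1 + 2)) = 2 + c²*(c + c*3) = 2 + c²*(c + 3*c) = 2 + c²*(4*c) = 2 + 4*c³)
14*(5 + X(-4))² + o(5, 6) = 14*(5 + (2 + 4*(-4)³))² + 6 = 14*(5 + (2 + 4*(-64)))² + 6 = 14*(5 + (2 - 256))² + 6 = 14*(5 - 254)² + 6 = 14*(-249)² + 6 = 14*62001 + 6 = 868014 + 6 = 868020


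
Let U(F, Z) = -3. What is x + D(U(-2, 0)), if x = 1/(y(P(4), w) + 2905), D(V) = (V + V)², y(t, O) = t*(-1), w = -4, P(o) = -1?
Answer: 104617/2906 ≈ 36.000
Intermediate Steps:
y(t, O) = -t
D(V) = 4*V² (D(V) = (2*V)² = 4*V²)
x = 1/2906 (x = 1/(-1*(-1) + 2905) = 1/(1 + 2905) = 1/2906 ≈ 0.00034412)
x + D(U(-2, 0)) = 1/2906 + 4*(-3)² = 1/2906 + 4*9 = 1/2906 + 36 = 104617/2906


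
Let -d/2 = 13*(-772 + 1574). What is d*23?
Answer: -479596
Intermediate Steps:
d = -20852 (d = -26*(-772 + 1574) = -26*802 = -2*10426 = -20852)
d*23 = -20852*23 = -479596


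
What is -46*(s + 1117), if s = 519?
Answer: -75256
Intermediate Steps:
-46*(s + 1117) = -46*(519 + 1117) = -46*1636 = -75256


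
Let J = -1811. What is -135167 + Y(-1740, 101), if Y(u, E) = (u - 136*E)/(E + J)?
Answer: -115560047/855 ≈ -1.3516e+5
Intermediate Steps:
Y(u, E) = (u - 136*E)/(-1811 + E) (Y(u, E) = (u - 136*E)/(E - 1811) = (u - 136*E)/(-1811 + E))
-135167 + Y(-1740, 101) = -135167 + (-1740 - 136*101)/(-1811 + 101) = -135167 + (-1740 - 13736)/(-1710) = -135167 - 1/1710*(-15476) = -135167 + 7738/855 = -115560047/855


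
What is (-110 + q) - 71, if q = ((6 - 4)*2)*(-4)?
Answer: -197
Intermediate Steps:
q = -16 (q = (2*2)*(-4) = 4*(-4) = -16)
(-110 + q) - 71 = (-110 - 16) - 71 = -126 - 71 = -197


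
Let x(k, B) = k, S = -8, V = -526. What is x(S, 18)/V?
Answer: 4/263 ≈ 0.015209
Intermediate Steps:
x(S, 18)/V = -8/(-526) = -8*(-1/526) = 4/263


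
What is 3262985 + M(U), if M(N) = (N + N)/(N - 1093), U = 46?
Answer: 3416345203/1047 ≈ 3.2630e+6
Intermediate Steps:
M(N) = 2*N/(-1093 + N) (M(N) = (2*N)/(-1093 + N) = 2*N/(-1093 + N))
3262985 + M(U) = 3262985 + 2*46/(-1093 + 46) = 3262985 + 2*46/(-1047) = 3262985 + 2*46*(-1/1047) = 3262985 - 92/1047 = 3416345203/1047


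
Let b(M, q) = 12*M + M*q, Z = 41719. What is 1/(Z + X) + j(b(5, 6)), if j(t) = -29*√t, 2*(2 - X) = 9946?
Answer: 1/36748 - 87*√10 ≈ -275.12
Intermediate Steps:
X = -4971 (X = 2 - ½*9946 = 2 - 4973 = -4971)
1/(Z + X) + j(b(5, 6)) = 1/(41719 - 4971) - 29*√5*√(12 + 6) = 1/36748 - 29*3*√10 = 1/36748 - 87*√10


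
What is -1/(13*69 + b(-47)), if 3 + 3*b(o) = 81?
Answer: -1/923 ≈ -0.0010834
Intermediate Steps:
b(o) = 26 (b(o) = -1 + (⅓)*81 = -1 + 27 = 26)
-1/(13*69 + b(-47)) = -1/(13*69 + 26) = -1/(897 + 26) = -1/923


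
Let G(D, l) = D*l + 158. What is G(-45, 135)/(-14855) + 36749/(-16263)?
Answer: -449678224/241586865 ≈ -1.8614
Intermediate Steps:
G(D, l) = 158 + D*l
G(-45, 135)/(-14855) + 36749/(-16263) = (158 - 45*135)/(-14855) + 36749/(-16263) = (158 - 6075)*(-1/14855) + 36749*(-1/16263) = -5917*(-1/14855) - 36749/16263 = 5917/14855 - 36749/16263 = -449678224/241586865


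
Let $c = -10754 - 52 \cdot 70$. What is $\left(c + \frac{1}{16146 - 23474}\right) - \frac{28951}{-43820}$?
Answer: $- \frac{1155471959283}{80278240} \approx -14393.0$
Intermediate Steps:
$c = -14394$ ($c = -10754 - 3640 = -14394$)
$\left(c + \frac{1}{16146 - 23474}\right) - \frac{28951}{-43820} = \left(-14394 + \frac{1}{16146 - 23474}\right) - \frac{28951}{-43820} = \left(-14394 + \frac{1}{-7328}\right) - 28951 \left(- \frac{1}{43820}\right) = \left(-14394 - \frac{1}{7328}\right) - - \frac{28951}{43820} = - \frac{105479233}{7328} + \frac{28951}{43820} = - \frac{1155471959283}{80278240}$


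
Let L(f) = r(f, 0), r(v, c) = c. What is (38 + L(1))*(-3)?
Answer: -114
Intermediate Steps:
L(f) = 0
(38 + L(1))*(-3) = (38 + 0)*(-3) = 38*(-3) = -114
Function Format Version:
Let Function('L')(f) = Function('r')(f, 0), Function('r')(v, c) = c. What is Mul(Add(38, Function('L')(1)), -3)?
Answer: -114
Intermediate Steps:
Function('L')(f) = 0
Mul(Add(38, Function('L')(1)), -3) = Mul(Add(38, 0), -3) = Mul(38, -3) = -114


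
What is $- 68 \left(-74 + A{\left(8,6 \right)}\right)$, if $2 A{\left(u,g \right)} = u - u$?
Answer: $5032$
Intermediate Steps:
$A{\left(u,g \right)} = 0$ ($A{\left(u,g \right)} = \frac{u - u}{2} = \frac{1}{2} \cdot 0 = 0$)
$- 68 \left(-74 + A{\left(8,6 \right)}\right) = - 68 \left(-74 + 0\right) = \left(-68\right) \left(-74\right) = 5032$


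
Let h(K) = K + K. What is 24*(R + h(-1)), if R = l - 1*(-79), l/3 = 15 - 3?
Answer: 2712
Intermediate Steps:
l = 36 (l = 3*(15 - 3) = 3*12 = 36)
R = 115 (R = 36 - 1*(-79) = 36 + 79 = 115)
h(K) = 2*K
24*(R + h(-1)) = 24*(115 + 2*(-1)) = 24*(115 - 2) = 24*113 = 2712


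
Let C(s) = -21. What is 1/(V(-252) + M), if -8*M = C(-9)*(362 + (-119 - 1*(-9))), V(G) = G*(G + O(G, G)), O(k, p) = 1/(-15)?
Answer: 10/641823 ≈ 1.5581e-5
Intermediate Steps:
O(k, p) = -1/15
V(G) = G*(-1/15 + G) (V(G) = G*(G - 1/15) = G*(-1/15 + G))
M = 1323/2 (M = -(-21)*(362 + (-119 - 1*(-9)))/8 = -(-21)*(362 + (-119 + 9))/8 = -(-21)*(362 - 110)/8 = -(-21)*252/8 = -⅛*(-5292) = 1323/2 ≈ 661.50)
1/(V(-252) + M) = 1/(-252*(-1/15 - 252) + 1323/2) = 1/(-252*(-3781/15) + 1323/2) = 1/(317604/5 + 1323/2) = 1/(641823/10) = 10/641823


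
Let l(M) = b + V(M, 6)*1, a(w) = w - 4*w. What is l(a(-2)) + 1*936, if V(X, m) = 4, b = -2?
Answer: 938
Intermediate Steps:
a(w) = -3*w
l(M) = 2 (l(M) = -2 + 4*1 = -2 + 4 = 2)
l(a(-2)) + 1*936 = 2 + 1*936 = 2 + 936 = 938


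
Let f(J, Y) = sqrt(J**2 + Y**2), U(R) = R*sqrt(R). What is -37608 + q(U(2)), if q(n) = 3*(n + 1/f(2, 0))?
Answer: -75213/2 + 6*sqrt(2) ≈ -37598.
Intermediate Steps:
U(R) = R**(3/2)
q(n) = 3/2 + 3*n (q(n) = 3*(n + 1/(sqrt(2**2 + 0**2))) = 3*(n + 1/(sqrt(4 + 0))) = 3*(n + 1/(sqrt(4))) = 3*(n + 1/2) = 3*(1/2 + n) = 3/2 + 3*n)
-37608 + q(U(2)) = -37608 + (3/2 + 3*2**(3/2)) = -37608 + (3/2 + 3*(2*sqrt(2))) = -37608 + (3/2 + 6*sqrt(2)) = -75213/2 + 6*sqrt(2)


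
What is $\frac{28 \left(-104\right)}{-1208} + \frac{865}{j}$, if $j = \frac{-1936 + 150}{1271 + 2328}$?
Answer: $- \frac{469433281}{269686} \approx -1740.7$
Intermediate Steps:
$j = - \frac{1786}{3599} \approx -0.49625$
$\frac{28 \left(-104\right)}{-1208} + \frac{865}{j} = \frac{28 \left(-104\right)}{-1208} + \frac{865}{- \frac{1786}{3599}} = \left(-2912\right) \left(- \frac{1}{1208}\right) + 865 \left(- \frac{3599}{1786}\right) = \frac{364}{151} - \frac{3113135}{1786} = - \frac{469433281}{269686}$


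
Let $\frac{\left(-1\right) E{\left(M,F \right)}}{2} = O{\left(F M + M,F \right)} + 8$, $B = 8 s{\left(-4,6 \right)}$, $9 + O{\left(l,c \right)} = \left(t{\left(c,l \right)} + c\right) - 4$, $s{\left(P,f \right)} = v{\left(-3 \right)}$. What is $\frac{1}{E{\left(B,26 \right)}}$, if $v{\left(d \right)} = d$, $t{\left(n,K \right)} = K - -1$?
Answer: $\frac{1}{1252} \approx 0.00079872$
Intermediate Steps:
$t{\left(n,K \right)} = 1 + K$ ($t{\left(n,K \right)} = K + 1 = 1 + K$)
$s{\left(P,f \right)} = -3$
$O{\left(l,c \right)} = -12 + c + l$ ($O{\left(l,c \right)} = -9 - \left(3 - c - l\right) = -9 + \left(-3 + c + l\right) = -12 + c + l$)
$B = -24$ ($B = 8 \left(-3\right) = -24$)
$E{\left(M,F \right)} = 8 - 2 F - 2 M - 2 F M$ ($E{\left(M,F \right)} = - 2 \left(\left(-12 + F + \left(F M + M\right)\right) + 8\right) = - 2 \left(\left(-12 + F + \left(M + F M\right)\right) + 8\right) = - 2 \left(\left(-12 + F + M + F M\right) + 8\right) = - 2 \left(-4 + F + M + F M\right) = 8 - 2 F - 2 M - 2 F M$)
$\frac{1}{E{\left(B,26 \right)}} = \frac{1}{8 - 52 - - 48 \left(1 + 26\right)} = \frac{1}{8 - 52 - \left(-48\right) 27} = \frac{1}{8 - 52 + 1296} = \frac{1}{1252}$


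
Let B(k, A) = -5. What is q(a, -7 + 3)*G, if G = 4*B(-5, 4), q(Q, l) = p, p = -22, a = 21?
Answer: 440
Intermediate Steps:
q(Q, l) = -22
G = -20 (G = 4*(-5) = -20)
q(a, -7 + 3)*G = -22*(-20) = 440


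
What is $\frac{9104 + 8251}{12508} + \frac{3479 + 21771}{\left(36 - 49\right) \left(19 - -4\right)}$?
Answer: $- \frac{310637855}{3739892} \approx -83.061$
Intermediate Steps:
$\frac{9104 + 8251}{12508} + \frac{3479 + 21771}{\left(36 - 49\right) \left(19 - -4\right)} = 17355 \cdot \frac{1}{12508} + \frac{25250}{\left(-13\right) \left(19 + 4\right)} = \frac{17355}{12508} + \frac{25250}{\left(-13\right) 23} = \frac{17355}{12508} + \frac{25250}{-299} = \frac{17355}{12508} + 25250 \left(- \frac{1}{299}\right) = \frac{17355}{12508} - \frac{25250}{299} = - \frac{310637855}{3739892}$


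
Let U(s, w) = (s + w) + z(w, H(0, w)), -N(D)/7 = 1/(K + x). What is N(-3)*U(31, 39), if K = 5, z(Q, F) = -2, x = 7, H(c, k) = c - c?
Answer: -119/3 ≈ -39.667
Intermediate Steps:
H(c, k) = 0
N(D) = -7/12 (N(D) = -7/(5 + 7) = -7/12)
U(s, w) = -2 + s + w (U(s, w) = (s + w) - 2 = -2 + s + w)
N(-3)*U(31, 39) = -7*(-2 + 31 + 39)/12 = -7/12*68 = -119/3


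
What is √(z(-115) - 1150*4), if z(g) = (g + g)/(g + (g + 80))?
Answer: I*√1034655/15 ≈ 67.812*I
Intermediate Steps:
z(g) = 2*g/(80 + 2*g) (z(g) = (2*g)/(g + (80 + g)) = (2*g)/(80 + 2*g) = 2*g/(80 + 2*g))
√(z(-115) - 1150*4) = √(-115/(40 - 115) - 1150*4) = √(-115/(-75) - 4600) = √(-115*(-1/75) - 4600) = √(23/15 - 4600) = √(-68977/15) = I*√1034655/15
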